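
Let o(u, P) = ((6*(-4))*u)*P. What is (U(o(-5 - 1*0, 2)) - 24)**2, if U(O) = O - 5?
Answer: 44521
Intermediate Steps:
o(u, P) = -24*P*u (o(u, P) = (-24*u)*P = -24*P*u)
U(O) = -5 + O
(U(o(-5 - 1*0, 2)) - 24)**2 = ((-5 - 24*2*(-5 - 1*0)) - 24)**2 = ((-5 - 24*2*(-5 + 0)) - 24)**2 = ((-5 - 24*2*(-5)) - 24)**2 = ((-5 + 240) - 24)**2 = (235 - 24)**2 = 211**2 = 44521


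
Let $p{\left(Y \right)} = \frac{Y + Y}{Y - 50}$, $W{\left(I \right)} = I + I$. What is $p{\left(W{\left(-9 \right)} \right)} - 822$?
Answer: $- \frac{13965}{17} \approx -821.47$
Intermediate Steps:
$W{\left(I \right)} = 2 I$
$p{\left(Y \right)} = \frac{2 Y}{-50 + Y}$
$p{\left(W{\left(-9 \right)} \right)} - 822 = \frac{2 \cdot 2 \left(-9\right)}{-50 + 2 \left(-9\right)} - 822 = 2 \left(-18\right) \frac{1}{-50 - 18} - 822 = 2 \left(-18\right) \frac{1}{-68} - 822 = 2 \left(-18\right) \left(- \frac{1}{68}\right) - 822 = \frac{9}{17} - 822 = - \frac{13965}{17}$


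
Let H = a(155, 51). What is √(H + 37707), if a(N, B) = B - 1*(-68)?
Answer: √37826 ≈ 194.49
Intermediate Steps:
a(N, B) = 68 + B (a(N, B) = B + 68 = 68 + B)
H = 119 (H = 68 + 51 = 119)
√(H + 37707) = √(119 + 37707) = √37826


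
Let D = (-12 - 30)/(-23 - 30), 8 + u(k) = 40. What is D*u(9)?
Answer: 1344/53 ≈ 25.358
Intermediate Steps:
u(k) = 32 (u(k) = -8 + 40 = 32)
D = 42/53 (D = -42/(-53) = -42*(-1/53) = 42/53 ≈ 0.79245)
D*u(9) = (42/53)*32 = 1344/53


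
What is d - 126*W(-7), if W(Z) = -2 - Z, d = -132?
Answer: -762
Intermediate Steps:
d - 126*W(-7) = -132 - 126*(-2 - 1*(-7)) = -132 - 126*(-2 + 7) = -132 - 126*5 = -132 - 630 = -762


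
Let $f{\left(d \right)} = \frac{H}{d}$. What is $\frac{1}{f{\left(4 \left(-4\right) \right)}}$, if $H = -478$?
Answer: $\frac{8}{239} \approx 0.033473$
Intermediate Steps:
$f{\left(d \right)} = - \frac{478}{d}$
$\frac{1}{f{\left(4 \left(-4\right) \right)}} = \frac{1}{\left(-478\right) \frac{1}{4 \left(-4\right)}} = \frac{1}{\left(-478\right) \frac{1}{-16}} = \frac{1}{\left(-478\right) \left(- \frac{1}{16}\right)} = \frac{1}{\frac{239}{8}} = \frac{8}{239}$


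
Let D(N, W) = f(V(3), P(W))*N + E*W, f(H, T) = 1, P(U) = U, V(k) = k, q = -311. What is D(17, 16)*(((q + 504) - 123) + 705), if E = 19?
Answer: 248775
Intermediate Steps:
D(N, W) = N + 19*W (D(N, W) = 1*N + 19*W = N + 19*W)
D(17, 16)*(((q + 504) - 123) + 705) = (17 + 19*16)*(((-311 + 504) - 123) + 705) = (17 + 304)*((193 - 123) + 705) = 321*(70 + 705) = 321*775 = 248775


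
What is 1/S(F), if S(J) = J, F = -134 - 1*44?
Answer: -1/178 ≈ -0.0056180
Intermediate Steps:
F = -178 (F = -134 - 44 = -178)
1/S(F) = 1/(-178) = -1/178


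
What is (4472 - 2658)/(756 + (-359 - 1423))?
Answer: -907/513 ≈ -1.7680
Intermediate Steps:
(4472 - 2658)/(756 + (-359 - 1423)) = 1814/(756 - 1782) = 1814/(-1026) = 1814*(-1/1026) = -907/513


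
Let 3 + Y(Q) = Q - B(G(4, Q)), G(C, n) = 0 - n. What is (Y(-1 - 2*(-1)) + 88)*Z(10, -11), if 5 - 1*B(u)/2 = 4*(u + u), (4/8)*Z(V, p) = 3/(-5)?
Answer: -72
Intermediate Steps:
Z(V, p) = -6/5 (Z(V, p) = 2*(3/(-5)) = 2*(3*(-1/5)) = 2*(-3/5) = -6/5)
G(C, n) = -n
B(u) = 10 - 16*u (B(u) = 10 - 8*(u + u) = 10 - 8*2*u = 10 - 16*u)
Y(Q) = -13 - 15*Q (Y(Q) = -3 + (Q - (10 - (-16)*Q)) = -3 + (Q - (10 + 16*Q)) = -3 + (Q + (-10 - 16*Q)) = -3 + (-10 - 15*Q) = -13 - 15*Q)
(Y(-1 - 2*(-1)) + 88)*Z(10, -11) = ((-13 - 15*(-1 - 2*(-1))) + 88)*(-6/5) = ((-13 - 15*(-1 + 2)) + 88)*(-6/5) = ((-13 - 15*1) + 88)*(-6/5) = ((-13 - 15) + 88)*(-6/5) = (-28 + 88)*(-6/5) = 60*(-6/5) = -72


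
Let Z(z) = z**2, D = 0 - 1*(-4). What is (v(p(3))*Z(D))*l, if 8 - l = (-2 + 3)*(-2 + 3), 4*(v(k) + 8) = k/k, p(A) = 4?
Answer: -868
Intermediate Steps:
v(k) = -31/4 (v(k) = -8 + (k/k)/4 = -8 + (1/4)*1 = -8 + 1/4 = -31/4)
D = 4 (D = 0 + 4 = 4)
l = 7 (l = 8 - (-2 + 3)*(-2 + 3) = 8 - 1 = 7)
(v(p(3))*Z(D))*l = -31/4*4**2*7 = -31/4*16*7 = -124*7 = -868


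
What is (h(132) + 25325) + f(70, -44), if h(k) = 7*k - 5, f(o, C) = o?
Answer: 26314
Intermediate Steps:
h(k) = -5 + 7*k
(h(132) + 25325) + f(70, -44) = ((-5 + 7*132) + 25325) + 70 = ((-5 + 924) + 25325) + 70 = (919 + 25325) + 70 = 26244 + 70 = 26314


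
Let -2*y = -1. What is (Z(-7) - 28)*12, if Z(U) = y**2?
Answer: -333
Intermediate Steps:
y = 1/2 (y = -1/2*(-1) = 1/2 ≈ 0.50000)
Z(U) = 1/4 (Z(U) = (1/2)**2 = 1/4)
(Z(-7) - 28)*12 = (1/4 - 28)*12 = -111/4*12 = -333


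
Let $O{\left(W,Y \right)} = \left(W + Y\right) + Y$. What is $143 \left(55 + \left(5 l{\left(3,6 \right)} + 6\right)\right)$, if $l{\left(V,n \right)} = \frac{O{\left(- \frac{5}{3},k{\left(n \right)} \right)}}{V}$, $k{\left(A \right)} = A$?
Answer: $\frac{100672}{9} \approx 11186.0$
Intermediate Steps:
$O{\left(W,Y \right)} = W + 2 Y$
$l{\left(V,n \right)} = \frac{- \frac{5}{3} + 2 n}{V}$
$143 \left(55 + \left(5 l{\left(3,6 \right)} + 6\right)\right) = 143 \left(55 + \left(5 \frac{-5 + 6 \cdot 6}{3 \cdot 3} + 6\right)\right) = 143 \left(55 + \left(5 \cdot \frac{1}{3} \cdot \frac{1}{3} \left(-5 + 36\right) + 6\right)\right) = 143 \left(55 + \left(5 \cdot \frac{1}{3} \cdot \frac{1}{3} \cdot 31 + 6\right)\right) = 143 \left(55 + \left(5 \cdot \frac{31}{9} + 6\right)\right) = 143 \left(55 + \left(\frac{155}{9} + 6\right)\right) = 143 \left(55 + \frac{209}{9}\right) = 143 \cdot \frac{704}{9} = \frac{100672}{9}$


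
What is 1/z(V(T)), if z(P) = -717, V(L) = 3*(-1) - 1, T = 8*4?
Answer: -1/717 ≈ -0.0013947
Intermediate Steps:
T = 32
V(L) = -4 (V(L) = -3 - 1 = -4)
1/z(V(T)) = 1/(-717) = -1/717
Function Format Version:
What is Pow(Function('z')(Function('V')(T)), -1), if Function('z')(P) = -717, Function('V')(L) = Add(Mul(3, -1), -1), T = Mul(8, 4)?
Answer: Rational(-1, 717) ≈ -0.0013947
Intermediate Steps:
T = 32
Function('V')(L) = -4 (Function('V')(L) = Add(-3, -1) = -4)
Pow(Function('z')(Function('V')(T)), -1) = Pow(-717, -1) = Rational(-1, 717)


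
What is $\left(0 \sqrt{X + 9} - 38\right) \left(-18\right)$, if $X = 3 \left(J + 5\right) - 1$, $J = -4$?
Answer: $684$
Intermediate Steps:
$X = 2$ ($X = 3 \left(-4 + 5\right) - 1 = 3 \cdot 1 - 1 = 3 - 1 = 2$)
$\left(0 \sqrt{X + 9} - 38\right) \left(-18\right) = \left(0 \sqrt{2 + 9} - 38\right) \left(-18\right) = \left(0 \sqrt{11} - 38\right) \left(-18\right) = \left(0 - 38\right) \left(-18\right) = \left(-38\right) \left(-18\right) = 684$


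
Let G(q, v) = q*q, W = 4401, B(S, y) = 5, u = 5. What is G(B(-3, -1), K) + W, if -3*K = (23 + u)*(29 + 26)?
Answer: 4426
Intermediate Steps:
K = -1540/3 (K = -(23 + 5)*(29 + 26)/3 = -28*55/3 = -⅓*1540 = -1540/3 ≈ -513.33)
G(q, v) = q²
G(B(-3, -1), K) + W = 5² + 4401 = 25 + 4401 = 4426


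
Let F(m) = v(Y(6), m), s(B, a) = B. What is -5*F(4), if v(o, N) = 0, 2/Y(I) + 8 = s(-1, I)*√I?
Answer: 0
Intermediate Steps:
Y(I) = 2/(-8 - √I)
F(m) = 0
-5*F(4) = -5*0 = 0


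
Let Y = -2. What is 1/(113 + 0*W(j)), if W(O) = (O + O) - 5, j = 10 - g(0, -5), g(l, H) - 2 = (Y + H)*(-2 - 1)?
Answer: 1/113 ≈ 0.0088496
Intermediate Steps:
g(l, H) = 8 - 3*H (g(l, H) = 2 + (-2 + H)*(-2 - 1) = 2 + (-2 + H)*(-3) = 2 + (6 - 3*H) = 8 - 3*H)
j = -13 (j = 10 - (8 - 3*(-5)) = 10 - (8 + 15) = 10 - 1*23 = 10 - 23 = -13)
W(O) = -5 + 2*O (W(O) = 2*O - 5 = -5 + 2*O)
1/(113 + 0*W(j)) = 1/(113 + 0*(-5 + 2*(-13))) = 1/(113 + 0*(-5 - 26)) = 1/(113 + 0*(-31)) = 1/(113 + 0) = 1/113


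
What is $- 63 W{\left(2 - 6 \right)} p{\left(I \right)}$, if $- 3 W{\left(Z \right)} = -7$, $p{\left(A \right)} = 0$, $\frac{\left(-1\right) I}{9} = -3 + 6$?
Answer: $0$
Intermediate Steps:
$I = -27$ ($I = - 9 \left(-3 + 6\right) = \left(-9\right) 3 = -27$)
$W{\left(Z \right)} = \frac{7}{3}$ ($W{\left(Z \right)} = \left(- \frac{1}{3}\right) \left(-7\right) = \frac{7}{3}$)
$- 63 W{\left(2 - 6 \right)} p{\left(I \right)} = \left(-63\right) \frac{7}{3} \cdot 0 = \left(-147\right) 0 = 0$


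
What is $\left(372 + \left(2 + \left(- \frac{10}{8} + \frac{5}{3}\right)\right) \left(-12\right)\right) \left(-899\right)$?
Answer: $-308357$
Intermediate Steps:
$\left(372 + \left(2 + \left(- \frac{10}{8} + \frac{5}{3}\right)\right) \left(-12\right)\right) \left(-899\right) = \left(372 + \left(2 + \left(\left(-10\right) \frac{1}{8} + 5 \cdot \frac{1}{3}\right)\right) \left(-12\right)\right) \left(-899\right) = \left(372 + \left(2 + \left(- \frac{5}{4} + \frac{5}{3}\right)\right) \left(-12\right)\right) \left(-899\right) = \left(372 + \left(2 + \frac{5}{12}\right) \left(-12\right)\right) \left(-899\right) = \left(372 + \frac{29}{12} \left(-12\right)\right) \left(-899\right) = \left(372 - 29\right) \left(-899\right) = 343 \left(-899\right) = -308357$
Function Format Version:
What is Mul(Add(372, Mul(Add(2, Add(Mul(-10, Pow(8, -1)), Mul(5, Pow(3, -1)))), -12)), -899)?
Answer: -308357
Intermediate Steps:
Mul(Add(372, Mul(Add(2, Add(Mul(-10, Pow(8, -1)), Mul(5, Pow(3, -1)))), -12)), -899) = Mul(Add(372, Mul(Add(2, Add(Mul(-10, Rational(1, 8)), Mul(5, Rational(1, 3)))), -12)), -899) = Mul(Add(372, Mul(Add(2, Add(Rational(-5, 4), Rational(5, 3))), -12)), -899) = Mul(Add(372, Mul(Add(2, Rational(5, 12)), -12)), -899) = Mul(Add(372, Mul(Rational(29, 12), -12)), -899) = Mul(Add(372, -29), -899) = Mul(343, -899) = -308357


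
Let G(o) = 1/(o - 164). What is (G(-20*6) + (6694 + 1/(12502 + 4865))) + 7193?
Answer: 68493833153/4932228 ≈ 13887.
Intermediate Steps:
G(o) = 1/(-164 + o)
(G(-20*6) + (6694 + 1/(12502 + 4865))) + 7193 = (1/(-164 - 20*6) + (6694 + 1/(12502 + 4865))) + 7193 = (1/(-164 - 120) + (6694 + 1/17367)) + 7193 = (1/(-284) + (6694 + 1/17367)) + 7193 = (-1/284 + 116254699/17367) + 7193 = 33016317149/4932228 + 7193 = 68493833153/4932228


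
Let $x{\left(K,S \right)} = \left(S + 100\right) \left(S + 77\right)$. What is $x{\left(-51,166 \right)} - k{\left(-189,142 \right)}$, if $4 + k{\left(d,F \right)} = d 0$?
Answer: $64642$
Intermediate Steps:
$k{\left(d,F \right)} = -4$ ($k{\left(d,F \right)} = -4 + d 0 = -4 + 0 = -4$)
$x{\left(K,S \right)} = \left(77 + S\right) \left(100 + S\right)$ ($x{\left(K,S \right)} = \left(100 + S\right) \left(77 + S\right) = \left(77 + S\right) \left(100 + S\right)$)
$x{\left(-51,166 \right)} - k{\left(-189,142 \right)} = \left(7700 + 166^{2} + 177 \cdot 166\right) - -4 = \left(7700 + 27556 + 29382\right) + 4 = 64638 + 4 = 64642$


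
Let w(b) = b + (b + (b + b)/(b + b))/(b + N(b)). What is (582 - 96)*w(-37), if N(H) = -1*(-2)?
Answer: -611874/35 ≈ -17482.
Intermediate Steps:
N(H) = 2
w(b) = b + (1 + b)/(2 + b) (w(b) = b + (b + (b + b)/(b + b))/(b + 2) = b + (b + (2*b)/((2*b)))/(2 + b) = b + (b + (2*b)*(1/(2*b)))/(2 + b) = b + (b + 1)/(2 + b) = b + (1 + b)/(2 + b))
(582 - 96)*w(-37) = (582 - 96)*((1 + (-37)² + 3*(-37))/(2 - 37)) = 486*((1 + 1369 - 111)/(-35)) = 486*(-1/35*1259) = 486*(-1259/35) = -611874/35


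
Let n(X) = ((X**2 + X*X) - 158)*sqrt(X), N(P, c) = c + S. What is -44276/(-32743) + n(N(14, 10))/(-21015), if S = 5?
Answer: 44276/32743 - 292*sqrt(15)/21015 ≈ 1.2984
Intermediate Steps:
N(P, c) = 5 + c (N(P, c) = c + 5 = 5 + c)
n(X) = sqrt(X)*(-158 + 2*X**2) (n(X) = ((X**2 + X**2) - 158)*sqrt(X) = (2*X**2 - 158)*sqrt(X) = (-158 + 2*X**2)*sqrt(X) = sqrt(X)*(-158 + 2*X**2))
-44276/(-32743) + n(N(14, 10))/(-21015) = -44276/(-32743) + (2*sqrt(5 + 10)*(-79 + (5 + 10)**2))/(-21015) = -44276*(-1/32743) + (2*sqrt(15)*(-79 + 15**2))*(-1/21015) = 44276/32743 + (2*sqrt(15)*(-79 + 225))*(-1/21015) = 44276/32743 + (2*sqrt(15)*146)*(-1/21015) = 44276/32743 + (292*sqrt(15))*(-1/21015) = 44276/32743 - 292*sqrt(15)/21015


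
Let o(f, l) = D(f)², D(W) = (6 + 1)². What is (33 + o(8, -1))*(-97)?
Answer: -236098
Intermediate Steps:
D(W) = 49 (D(W) = 7² = 49)
o(f, l) = 2401 (o(f, l) = 49² = 2401)
(33 + o(8, -1))*(-97) = (33 + 2401)*(-97) = 2434*(-97) = -236098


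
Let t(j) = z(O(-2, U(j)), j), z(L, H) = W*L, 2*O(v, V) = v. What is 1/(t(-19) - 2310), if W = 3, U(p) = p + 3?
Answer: -1/2313 ≈ -0.00043234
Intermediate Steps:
U(p) = 3 + p
O(v, V) = v/2
z(L, H) = 3*L
t(j) = -3 (t(j) = 3*((1/2)*(-2)) = 3*(-1) = -3)
1/(t(-19) - 2310) = 1/(-3 - 2310) = 1/(-2313) = -1/2313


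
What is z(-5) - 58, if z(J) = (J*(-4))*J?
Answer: -158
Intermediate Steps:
z(J) = -4*J² (z(J) = (-4*J)*J = -4*J²)
z(-5) - 58 = -4*(-5)² - 58 = -4*25 - 58 = -100 - 58 = -158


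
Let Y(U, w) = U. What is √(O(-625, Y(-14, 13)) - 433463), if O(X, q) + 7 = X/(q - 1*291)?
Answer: I*√1612934245/61 ≈ 658.38*I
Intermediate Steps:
O(X, q) = -7 + X/(-291 + q) (O(X, q) = -7 + X/(q - 1*291) = -7 + X/(q - 291) = -7 + X/(-291 + q))
√(O(-625, Y(-14, 13)) - 433463) = √((2037 - 625 - 7*(-14))/(-291 - 14) - 433463) = √((2037 - 625 + 98)/(-305) - 433463) = √(-1/305*1510 - 433463) = √(-302/61 - 433463) = √(-26441545/61) = I*√1612934245/61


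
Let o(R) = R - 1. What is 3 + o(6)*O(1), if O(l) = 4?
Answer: 23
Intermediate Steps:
o(R) = -1 + R
3 + o(6)*O(1) = 3 + (-1 + 6)*4 = 3 + 5*4 = 3 + 20 = 23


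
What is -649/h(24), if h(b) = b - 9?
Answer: -649/15 ≈ -43.267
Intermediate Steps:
h(b) = -9 + b
-649/h(24) = -649/(-9 + 24) = -649/15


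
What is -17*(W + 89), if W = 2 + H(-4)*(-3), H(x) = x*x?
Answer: -731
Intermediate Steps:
H(x) = x²
W = -46 (W = 2 + (-4)²*(-3) = 2 + 16*(-3) = 2 - 48 = -46)
-17*(W + 89) = -17*(-46 + 89) = -17*43 = -731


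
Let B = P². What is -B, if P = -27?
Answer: -729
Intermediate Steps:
B = 729 (B = (-27)² = 729)
-B = -1*729 = -729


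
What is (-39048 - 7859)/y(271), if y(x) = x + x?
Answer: -46907/542 ≈ -86.544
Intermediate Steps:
y(x) = 2*x
(-39048 - 7859)/y(271) = (-39048 - 7859)/((2*271)) = -46907/542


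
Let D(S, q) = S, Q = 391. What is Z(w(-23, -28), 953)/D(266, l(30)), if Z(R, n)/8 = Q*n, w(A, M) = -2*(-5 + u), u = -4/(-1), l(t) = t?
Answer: 1490492/133 ≈ 11207.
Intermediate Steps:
u = 4 (u = -4*(-1) = 4)
w(A, M) = 2 (w(A, M) = -2*(-5 + 4) = -2*(-1) = 2)
Z(R, n) = 3128*n (Z(R, n) = 8*(391*n) = 3128*n)
Z(w(-23, -28), 953)/D(266, l(30)) = (3128*953)/266 = 2980984*(1/266) = 1490492/133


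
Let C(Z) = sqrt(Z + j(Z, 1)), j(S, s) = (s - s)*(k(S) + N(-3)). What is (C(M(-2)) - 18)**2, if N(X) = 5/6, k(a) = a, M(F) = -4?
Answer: 320 - 72*I ≈ 320.0 - 72.0*I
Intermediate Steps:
N(X) = 5/6 (N(X) = 5*(1/6) = 5/6)
j(S, s) = 0 (j(S, s) = (s - s)*(S + 5/6) = 0*(5/6 + S) = 0)
C(Z) = sqrt(Z) (C(Z) = sqrt(Z + 0) = sqrt(Z))
(C(M(-2)) - 18)**2 = (sqrt(-4) - 18)**2 = (2*I - 18)**2 = (-18 + 2*I)**2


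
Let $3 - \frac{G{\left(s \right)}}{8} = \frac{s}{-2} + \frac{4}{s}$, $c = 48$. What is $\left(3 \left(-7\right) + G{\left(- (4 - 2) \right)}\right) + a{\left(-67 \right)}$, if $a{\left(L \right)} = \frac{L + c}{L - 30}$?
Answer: $\frac{1086}{97} \approx 11.196$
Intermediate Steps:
$G{\left(s \right)} = 24 - \frac{32}{s} + 4 s$ ($G{\left(s \right)} = 24 - 8 \left(\frac{s}{-2} + \frac{4}{s}\right) = 24 - 8 \left(s \left(- \frac{1}{2}\right) + \frac{4}{s}\right) = 24 - 8 \left(- \frac{s}{2} + \frac{4}{s}\right) = 24 - 8 \left(\frac{4}{s} - \frac{s}{2}\right) = 24 + \left(- \frac{32}{s} + 4 s\right) = 24 - \frac{32}{s} + 4 s$)
$a{\left(L \right)} = \frac{48 + L}{-30 + L}$ ($a{\left(L \right)} = \frac{L + 48}{L - 30} = \frac{48 + L}{-30 + L}$)
$\left(3 \left(-7\right) + G{\left(- (4 - 2) \right)}\right) + a{\left(-67 \right)} = \left(3 \left(-7\right) + \left(24 - \frac{32}{\left(-1\right) \left(4 - 2\right)} + 4 \left(- (4 - 2)\right)\right)\right) + \frac{48 - 67}{-30 - 67} = \left(-21 + \left(24 - \frac{32}{\left(-1\right) 2} + 4 \left(\left(-1\right) 2\right)\right)\right) + \frac{1}{-97} \left(-19\right) = \left(-21 + \left(24 - \frac{32}{-2} + 4 \left(-2\right)\right)\right) - - \frac{19}{97} = \left(-21 - -32\right) + \frac{19}{97} = \left(-21 + \left(24 + 16 - 8\right)\right) + \frac{19}{97} = \left(-21 + 32\right) + \frac{19}{97} = 11 + \frac{19}{97} = \frac{1086}{97}$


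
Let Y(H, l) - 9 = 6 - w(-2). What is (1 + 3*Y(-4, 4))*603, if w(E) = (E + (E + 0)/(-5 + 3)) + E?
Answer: 33165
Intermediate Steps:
w(E) = 3*E/2 (w(E) = (E + E/(-2)) + E = (E + E*(-½)) + E = (E - E/2) + E = E/2 + E = 3*E/2)
Y(H, l) = 18 (Y(H, l) = 9 + (6 - 3*(-2)/2) = 9 + (6 - 1*(-3)) = 9 + (6 + 3) = 9 + 9 = 18)
(1 + 3*Y(-4, 4))*603 = (1 + 3*18)*603 = (1 + 54)*603 = 55*603 = 33165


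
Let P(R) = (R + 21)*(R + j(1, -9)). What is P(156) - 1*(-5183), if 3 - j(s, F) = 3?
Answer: 32795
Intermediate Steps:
j(s, F) = 0 (j(s, F) = 3 - 1*3 = 3 - 3 = 0)
P(R) = R*(21 + R) (P(R) = (R + 21)*(R + 0) = (21 + R)*R = R*(21 + R))
P(156) - 1*(-5183) = 156*(21 + 156) - 1*(-5183) = 156*177 + 5183 = 27612 + 5183 = 32795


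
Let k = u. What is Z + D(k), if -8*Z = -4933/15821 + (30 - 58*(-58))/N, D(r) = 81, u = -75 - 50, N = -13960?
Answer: 71620296417/883444640 ≈ 81.069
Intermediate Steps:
u = -125
k = -125
Z = 61280577/883444640 (Z = -(-4933/15821 + (30 - 58*(-58))/(-13960))/8 = -(-4933*1/15821 + (30 + 3364)*(-1/13960))/8 = -(-4933/15821 + 3394*(-1/13960))/8 = -(-4933/15821 - 1697/6980)/8 = -⅛*(-61280577/110430580) = 61280577/883444640 ≈ 0.069366)
Z + D(k) = 61280577/883444640 + 81 = 71620296417/883444640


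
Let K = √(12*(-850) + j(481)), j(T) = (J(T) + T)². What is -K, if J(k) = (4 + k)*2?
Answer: -√2095201 ≈ -1447.5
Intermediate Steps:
J(k) = 8 + 2*k
j(T) = (8 + 3*T)² (j(T) = ((8 + 2*T) + T)² = (8 + 3*T)²)
K = √2095201 (K = √(12*(-850) + (8 + 3*481)²) = √(-10200 + (8 + 1443)²) = √(-10200 + 1451²) = √(-10200 + 2105401) = √2095201 ≈ 1447.5)
-K = -√2095201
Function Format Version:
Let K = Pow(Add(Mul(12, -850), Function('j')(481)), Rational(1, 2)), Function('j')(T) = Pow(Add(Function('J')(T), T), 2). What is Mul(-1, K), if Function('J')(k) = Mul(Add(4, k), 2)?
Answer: Mul(-1, Pow(2095201, Rational(1, 2))) ≈ -1447.5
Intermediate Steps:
Function('J')(k) = Add(8, Mul(2, k))
Function('j')(T) = Pow(Add(8, Mul(3, T)), 2) (Function('j')(T) = Pow(Add(Add(8, Mul(2, T)), T), 2) = Pow(Add(8, Mul(3, T)), 2))
K = Pow(2095201, Rational(1, 2)) (K = Pow(Add(Mul(12, -850), Pow(Add(8, Mul(3, 481)), 2)), Rational(1, 2)) = Pow(Add(-10200, Pow(Add(8, 1443), 2)), Rational(1, 2)) = Pow(Add(-10200, Pow(1451, 2)), Rational(1, 2)) = Pow(Add(-10200, 2105401), Rational(1, 2)) = Pow(2095201, Rational(1, 2)) ≈ 1447.5)
Mul(-1, K) = Mul(-1, Pow(2095201, Rational(1, 2)))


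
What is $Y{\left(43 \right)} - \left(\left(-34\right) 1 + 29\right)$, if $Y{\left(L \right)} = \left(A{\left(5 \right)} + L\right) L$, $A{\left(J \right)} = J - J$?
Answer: $1854$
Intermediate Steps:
$A{\left(J \right)} = 0$
$Y{\left(L \right)} = L^{2}$ ($Y{\left(L \right)} = \left(0 + L\right) L = L L = L^{2}$)
$Y{\left(43 \right)} - \left(\left(-34\right) 1 + 29\right) = 43^{2} - \left(\left(-34\right) 1 + 29\right) = 1849 - \left(-34 + 29\right) = 1849 - -5 = 1849 + 5 = 1854$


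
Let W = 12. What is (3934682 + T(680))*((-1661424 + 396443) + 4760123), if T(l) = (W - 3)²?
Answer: 13752555421346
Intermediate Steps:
T(l) = 81 (T(l) = (12 - 3)² = 9² = 81)
(3934682 + T(680))*((-1661424 + 396443) + 4760123) = (3934682 + 81)*((-1661424 + 396443) + 4760123) = 3934763*(-1264981 + 4760123) = 3934763*3495142 = 13752555421346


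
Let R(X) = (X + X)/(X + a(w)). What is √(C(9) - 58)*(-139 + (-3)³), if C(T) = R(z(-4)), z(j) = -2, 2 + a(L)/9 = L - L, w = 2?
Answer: -2822*I*√5/5 ≈ -1262.0*I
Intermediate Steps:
a(L) = -18 (a(L) = -18 + 9*(L - L) = -18 + 9*0 = -18 + 0 = -18)
R(X) = 2*X/(-18 + X) (R(X) = (X + X)/(X - 18) = (2*X)/(-18 + X) = 2*X/(-18 + X))
C(T) = ⅕ (C(T) = 2*(-2)/(-18 - 2) = 2*(-2)/(-20) = 2*(-2)*(-1/20) = ⅕)
√(C(9) - 58)*(-139 + (-3)³) = √(⅕ - 58)*(-139 + (-3)³) = √(-289/5)*(-139 - 27) = (17*I*√5/5)*(-166) = -2822*I*√5/5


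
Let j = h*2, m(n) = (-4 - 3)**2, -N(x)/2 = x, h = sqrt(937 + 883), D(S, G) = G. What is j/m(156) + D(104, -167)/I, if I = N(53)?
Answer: 167/106 + 4*sqrt(455)/49 ≈ 3.3168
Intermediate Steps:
h = 2*sqrt(455) (h = sqrt(1820) = 2*sqrt(455) ≈ 42.661)
N(x) = -2*x
m(n) = 49 (m(n) = (-7)**2 = 49)
I = -106 (I = -2*53 = -106)
j = 4*sqrt(455) (j = (2*sqrt(455))*2 = 4*sqrt(455) ≈ 85.323)
j/m(156) + D(104, -167)/I = (4*sqrt(455))/49 - 167/(-106) = (4*sqrt(455))*(1/49) - 167*(-1/106) = 4*sqrt(455)/49 + 167/106 = 167/106 + 4*sqrt(455)/49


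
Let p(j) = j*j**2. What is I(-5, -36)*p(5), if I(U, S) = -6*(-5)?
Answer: 3750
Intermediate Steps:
p(j) = j**3
I(U, S) = 30
I(-5, -36)*p(5) = 30*5**3 = 30*125 = 3750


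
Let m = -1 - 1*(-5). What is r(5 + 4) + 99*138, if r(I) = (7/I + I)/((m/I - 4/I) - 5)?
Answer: 614702/45 ≈ 13660.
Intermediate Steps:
m = 4 (m = -1 + 5 = 4)
r(I) = -7/(5*I) - I/5 (r(I) = (7/I + I)/((4/I - 4/I) - 5) = (I + 7/I)/(0 - 5) = (I + 7/I)/(-5) = (I + 7/I)*(-1/5) = -7/(5*I) - I/5)
r(5 + 4) + 99*138 = (-7 - (5 + 4)**2)/(5*(5 + 4)) + 99*138 = (1/5)*(-7 - 1*9**2)/9 + 13662 = (1/5)*(1/9)*(-7 - 1*81) + 13662 = (1/5)*(1/9)*(-7 - 81) + 13662 = (1/5)*(1/9)*(-88) + 13662 = -88/45 + 13662 = 614702/45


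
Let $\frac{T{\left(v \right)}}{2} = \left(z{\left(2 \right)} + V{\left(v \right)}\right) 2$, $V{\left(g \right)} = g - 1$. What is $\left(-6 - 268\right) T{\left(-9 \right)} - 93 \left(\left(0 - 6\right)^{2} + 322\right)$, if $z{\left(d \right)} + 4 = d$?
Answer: $-20142$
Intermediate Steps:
$V{\left(g \right)} = -1 + g$ ($V{\left(g \right)} = g - 1 = -1 + g$)
$z{\left(d \right)} = -4 + d$
$T{\left(v \right)} = -12 + 4 v$ ($T{\left(v \right)} = 2 \left(\left(-4 + 2\right) + \left(-1 + v\right)\right) 2 = 2 \left(-2 + \left(-1 + v\right)\right) 2 = 2 \left(-3 + v\right) 2 = 2 \left(-6 + 2 v\right) = -12 + 4 v$)
$\left(-6 - 268\right) T{\left(-9 \right)} - 93 \left(\left(0 - 6\right)^{2} + 322\right) = \left(-6 - 268\right) \left(-12 + 4 \left(-9\right)\right) - 93 \left(\left(0 - 6\right)^{2} + 322\right) = - 274 \left(-12 - 36\right) - 93 \left(\left(-6\right)^{2} + 322\right) = \left(-274\right) \left(-48\right) - 93 \left(36 + 322\right) = 13152 - 33294 = -20142$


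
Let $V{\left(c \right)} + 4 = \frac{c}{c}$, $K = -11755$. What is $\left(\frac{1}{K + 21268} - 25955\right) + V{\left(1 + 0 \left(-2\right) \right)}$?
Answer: $- \frac{246938453}{9513} \approx -25958.0$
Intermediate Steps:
$V{\left(c \right)} = -3$ ($V{\left(c \right)} = -4 + \frac{c}{c} = -4 + 1 = -3$)
$\left(\frac{1}{K + 21268} - 25955\right) + V{\left(1 + 0 \left(-2\right) \right)} = \left(\frac{1}{-11755 + 21268} - 25955\right) - 3 = \left(\frac{1}{9513} - 25955\right) - 3 = - \frac{246909914}{9513} - 3 = - \frac{246938453}{9513}$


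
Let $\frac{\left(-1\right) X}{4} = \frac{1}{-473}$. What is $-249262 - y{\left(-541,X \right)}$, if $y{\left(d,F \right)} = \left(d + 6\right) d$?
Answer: $-538697$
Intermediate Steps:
$X = \frac{4}{473}$ ($X = - \frac{4}{-473} = \left(-4\right) \left(- \frac{1}{473}\right) = \frac{4}{473} \approx 0.0084567$)
$y{\left(d,F \right)} = d \left(6 + d\right)$ ($y{\left(d,F \right)} = \left(6 + d\right) d = d \left(6 + d\right)$)
$-249262 - y{\left(-541,X \right)} = -249262 - - 541 \left(6 - 541\right) = -249262 - \left(-541\right) \left(-535\right) = -249262 - 289435 = -538697$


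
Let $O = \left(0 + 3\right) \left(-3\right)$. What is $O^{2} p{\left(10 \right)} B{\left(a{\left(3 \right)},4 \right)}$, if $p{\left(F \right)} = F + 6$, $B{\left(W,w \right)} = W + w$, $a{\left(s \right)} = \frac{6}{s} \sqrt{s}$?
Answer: $5184 + 2592 \sqrt{3} \approx 9673.5$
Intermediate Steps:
$a{\left(s \right)} = \frac{6}{\sqrt{s}}$
$O = -9$ ($O = 3 \left(-3\right) = -9$)
$p{\left(F \right)} = 6 + F$
$O^{2} p{\left(10 \right)} B{\left(a{\left(3 \right)},4 \right)} = \left(-9\right)^{2} \left(6 + 10\right) \left(\frac{6}{\sqrt{3}} + 4\right) = 81 \cdot 16 \left(6 \frac{\sqrt{3}}{3} + 4\right) = 1296 \left(2 \sqrt{3} + 4\right) = 1296 \left(4 + 2 \sqrt{3}\right) = 5184 + 2592 \sqrt{3}$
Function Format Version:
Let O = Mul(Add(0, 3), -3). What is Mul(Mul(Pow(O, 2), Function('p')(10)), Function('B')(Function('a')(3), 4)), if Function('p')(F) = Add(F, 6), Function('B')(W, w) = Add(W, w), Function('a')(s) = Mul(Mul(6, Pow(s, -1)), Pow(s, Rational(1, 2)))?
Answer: Add(5184, Mul(2592, Pow(3, Rational(1, 2)))) ≈ 9673.5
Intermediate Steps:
Function('a')(s) = Mul(6, Pow(s, Rational(-1, 2)))
O = -9 (O = Mul(3, -3) = -9)
Function('p')(F) = Add(6, F)
Mul(Mul(Pow(O, 2), Function('p')(10)), Function('B')(Function('a')(3), 4)) = Mul(Mul(Pow(-9, 2), Add(6, 10)), Add(Mul(6, Pow(3, Rational(-1, 2))), 4)) = Mul(Mul(81, 16), Add(Mul(6, Mul(Rational(1, 3), Pow(3, Rational(1, 2)))), 4)) = Mul(1296, Add(Mul(2, Pow(3, Rational(1, 2))), 4)) = Mul(1296, Add(4, Mul(2, Pow(3, Rational(1, 2))))) = Add(5184, Mul(2592, Pow(3, Rational(1, 2))))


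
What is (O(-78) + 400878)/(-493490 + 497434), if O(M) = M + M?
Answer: 6909/68 ≈ 101.60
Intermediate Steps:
O(M) = 2*M
(O(-78) + 400878)/(-493490 + 497434) = (2*(-78) + 400878)/(-493490 + 497434) = (-156 + 400878)/3944 = 400722*(1/3944) = 6909/68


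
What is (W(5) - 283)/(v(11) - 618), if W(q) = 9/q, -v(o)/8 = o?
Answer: 703/1765 ≈ 0.39830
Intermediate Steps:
v(o) = -8*o
(W(5) - 283)/(v(11) - 618) = (9/5 - 283)/(-8*11 - 618) = (9*(1/5) - 283)/(-88 - 618) = (9/5 - 283)/(-706) = -1406/5*(-1/706) = 703/1765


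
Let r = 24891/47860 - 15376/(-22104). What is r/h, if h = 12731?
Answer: 160760753/1683511538580 ≈ 9.5491e-5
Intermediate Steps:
r = 160760753/132237180 (r = 24891*(1/47860) - 15376*(-1/22104) = 24891/47860 + 1922/2763 = 160760753/132237180 ≈ 1.2157)
r/h = (160760753/132237180)/12731 = (160760753/132237180)*(1/12731) = 160760753/1683511538580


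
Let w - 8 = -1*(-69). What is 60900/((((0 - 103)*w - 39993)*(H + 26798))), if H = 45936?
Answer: -15225/871426054 ≈ -1.7471e-5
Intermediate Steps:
w = 77 (w = 8 - 1*(-69) = 8 + 69 = 77)
60900/((((0 - 103)*w - 39993)*(H + 26798))) = 60900/((((0 - 103)*77 - 39993)*(45936 + 26798))) = 60900/(((-103*77 - 39993)*72734)) = 60900/(((-7931 - 39993)*72734)) = 60900/((-47924*72734)) = 60900/(-3485704216) = 60900*(-1/3485704216) = -15225/871426054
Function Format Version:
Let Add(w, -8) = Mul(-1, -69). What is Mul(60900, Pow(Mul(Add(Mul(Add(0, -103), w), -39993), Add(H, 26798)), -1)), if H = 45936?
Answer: Rational(-15225, 871426054) ≈ -1.7471e-5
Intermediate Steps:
w = 77 (w = Add(8, Mul(-1, -69)) = Add(8, 69) = 77)
Mul(60900, Pow(Mul(Add(Mul(Add(0, -103), w), -39993), Add(H, 26798)), -1)) = Mul(60900, Pow(Mul(Add(Mul(Add(0, -103), 77), -39993), Add(45936, 26798)), -1)) = Mul(60900, Pow(Mul(Add(Mul(-103, 77), -39993), 72734), -1)) = Mul(60900, Pow(Mul(Add(-7931, -39993), 72734), -1)) = Mul(60900, Pow(Mul(-47924, 72734), -1)) = Mul(60900, Pow(-3485704216, -1)) = Mul(60900, Rational(-1, 3485704216)) = Rational(-15225, 871426054)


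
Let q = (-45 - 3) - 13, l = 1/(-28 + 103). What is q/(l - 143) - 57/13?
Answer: -551793/139412 ≈ -3.9580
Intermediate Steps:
l = 1/75 ≈ 0.013333
q = -61 (q = -48 - 13 = -61)
q/(l - 143) - 57/13 = -61/(1/75 - 143) - 57/13 = -61/(-10724/75) - 57*1/13 = -61*(-75/10724) - 57/13 = 4575/10724 - 57/13 = -551793/139412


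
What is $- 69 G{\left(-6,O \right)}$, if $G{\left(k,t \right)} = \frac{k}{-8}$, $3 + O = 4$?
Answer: $- \frac{207}{4} \approx -51.75$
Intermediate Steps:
$O = 1$ ($O = -3 + 4 = 1$)
$G{\left(k,t \right)} = - \frac{k}{8}$ ($G{\left(k,t \right)} = k \left(- \frac{1}{8}\right) = - \frac{k}{8}$)
$- 69 G{\left(-6,O \right)} = - 69 \left(\left(- \frac{1}{8}\right) \left(-6\right)\right) = \left(-69\right) \frac{3}{4} = - \frac{207}{4}$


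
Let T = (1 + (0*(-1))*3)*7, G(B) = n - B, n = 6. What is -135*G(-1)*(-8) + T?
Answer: 7567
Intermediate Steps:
G(B) = 6 - B
T = 7 (T = (1 + 0*3)*7 = (1 + 0)*7 = 1*7 = 7)
-135*G(-1)*(-8) + T = -135*(6 - 1*(-1))*(-8) + 7 = -135*(6 + 1)*(-8) + 7 = -945*(-8) + 7 = -135*(-56) + 7 = 7560 + 7 = 7567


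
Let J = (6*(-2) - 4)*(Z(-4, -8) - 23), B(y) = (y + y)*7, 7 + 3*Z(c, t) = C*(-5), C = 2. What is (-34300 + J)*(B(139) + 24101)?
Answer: -2644395628/3 ≈ -8.8147e+8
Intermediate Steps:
Z(c, t) = -17/3 (Z(c, t) = -7/3 + (2*(-5))/3 = -7/3 + (1/3)*(-10) = -7/3 - 10/3 = -17/3)
B(y) = 14*y (B(y) = (2*y)*7 = 14*y)
J = 1376/3 (J = (6*(-2) - 4)*(-17/3 - 23) = (-12 - 4)*(-86/3) = -16*(-86/3) = 1376/3 ≈ 458.67)
(-34300 + J)*(B(139) + 24101) = (-34300 + 1376/3)*(14*139 + 24101) = -101524*(1946 + 24101)/3 = -101524/3*26047 = -2644395628/3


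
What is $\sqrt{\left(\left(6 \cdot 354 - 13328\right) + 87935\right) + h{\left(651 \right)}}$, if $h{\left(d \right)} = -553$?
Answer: $\sqrt{76178} \approx 276.0$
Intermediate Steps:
$\sqrt{\left(\left(6 \cdot 354 - 13328\right) + 87935\right) + h{\left(651 \right)}} = \sqrt{\left(\left(6 \cdot 354 - 13328\right) + 87935\right) - 553} = \sqrt{\left(\left(2124 - 13328\right) + 87935\right) - 553} = \sqrt{\left(-11204 + 87935\right) - 553} = \sqrt{76731 - 553} = \sqrt{76178}$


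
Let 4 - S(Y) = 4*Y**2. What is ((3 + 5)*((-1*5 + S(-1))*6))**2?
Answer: 57600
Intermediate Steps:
S(Y) = 4 - 4*Y**2
((3 + 5)*((-1*5 + S(-1))*6))**2 = ((3 + 5)*((-1*5 + (4 - 4*(-1)**2))*6))**2 = (8*((-5 + (4 - 4*1))*6))**2 = (8*((-5 + (4 - 4))*6))**2 = (8*((-5 + 0)*6))**2 = (8*(-5*6))**2 = (8*(-30))**2 = (-240)**2 = 57600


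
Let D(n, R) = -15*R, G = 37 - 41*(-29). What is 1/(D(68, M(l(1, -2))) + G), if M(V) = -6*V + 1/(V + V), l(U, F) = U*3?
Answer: 2/2987 ≈ 0.00066957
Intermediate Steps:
l(U, F) = 3*U
M(V) = 1/(2*V) - 6*V (M(V) = -6*V + 1/(2*V) = 1/(2*V) - 6*V)
G = 1226 (G = 37 + 1189 = 1226)
1/(D(68, M(l(1, -2))) + G) = 1/(-15*(1/(2*((3*1))) - 18) + 1226) = 1/(-15*((½)/3 - 6*3) + 1226) = 1/(-15*((½)*(⅓) - 18) + 1226) = 1/(-15*(⅙ - 18) + 1226) = 1/(-15*(-107/6) + 1226) = 1/(535/2 + 1226) = 1/(2987/2) = 2/2987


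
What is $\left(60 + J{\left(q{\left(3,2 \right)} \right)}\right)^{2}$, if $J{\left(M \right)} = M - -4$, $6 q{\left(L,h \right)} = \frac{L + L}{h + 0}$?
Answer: $\frac{16641}{4} \approx 4160.3$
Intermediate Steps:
$q{\left(L,h \right)} = \frac{L}{3 h}$ ($q{\left(L,h \right)} = \frac{\left(L + L\right) \frac{1}{h + 0}}{6} = \frac{2 L \frac{1}{h}}{6} = \frac{L}{3 h}$)
$J{\left(M \right)} = 4 + M$ ($J{\left(M \right)} = M + 4 = 4 + M$)
$\left(60 + J{\left(q{\left(3,2 \right)} \right)}\right)^{2} = \left(60 + \left(4 + \frac{1}{3} \cdot 3 \cdot \frac{1}{2}\right)\right)^{2} = \left(60 + \left(4 + \frac{1}{2}\right)\right)^{2} = \left(60 + \frac{9}{2}\right)^{2} = \left(\frac{129}{2}\right)^{2} = \frac{16641}{4}$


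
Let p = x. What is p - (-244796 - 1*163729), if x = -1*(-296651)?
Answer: 705176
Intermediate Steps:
x = 296651
p = 296651
p - (-244796 - 1*163729) = 296651 - (-244796 - 1*163729) = 296651 - (-244796 - 163729) = 296651 - 1*(-408525) = 296651 + 408525 = 705176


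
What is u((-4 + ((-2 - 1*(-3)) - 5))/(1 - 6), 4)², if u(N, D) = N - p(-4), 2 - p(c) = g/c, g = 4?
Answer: 49/25 ≈ 1.9600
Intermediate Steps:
p(c) = 2 - 4/c
u(N, D) = -3 + N (u(N, D) = N - (2 - 4/(-4)) = N - (2 - 4*(-¼)) = N - (2 + 1) = N - 1*3 = N - 3 = -3 + N)
u((-4 + ((-2 - 1*(-3)) - 5))/(1 - 6), 4)² = (-3 + (-4 + ((-2 - 1*(-3)) - 5))/(1 - 6))² = (-3 + (-4 + ((-2 + 3) - 5))/(-5))² = (-3 + (-4 + (1 - 5))*(-⅕))² = (-3 + (-4 - 4)*(-⅕))² = (-3 - 8*(-⅕))² = (-3 + 8/5)² = (-7/5)² = 49/25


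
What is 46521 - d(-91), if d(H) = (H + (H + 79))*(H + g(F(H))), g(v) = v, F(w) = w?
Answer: 27775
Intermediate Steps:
d(H) = 2*H*(79 + 2*H) (d(H) = (H + (H + 79))*(H + H) = (H + (79 + H))*(2*H) = (79 + 2*H)*(2*H) = 2*H*(79 + 2*H))
46521 - d(-91) = 46521 - 2*(-91)*(79 + 2*(-91)) = 46521 - 2*(-91)*(79 - 182) = 46521 - 2*(-91)*(-103) = 46521 - 1*18746 = 46521 - 18746 = 27775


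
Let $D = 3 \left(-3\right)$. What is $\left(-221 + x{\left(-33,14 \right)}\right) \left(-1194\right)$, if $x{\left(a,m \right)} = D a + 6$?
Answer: $-97908$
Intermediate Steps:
$D = -9$
$x{\left(a,m \right)} = 6 - 9 a$ ($x{\left(a,m \right)} = - 9 a + 6 = 6 - 9 a$)
$\left(-221 + x{\left(-33,14 \right)}\right) \left(-1194\right) = \left(-221 + \left(6 - -297\right)\right) \left(-1194\right) = \left(-221 + \left(6 + 297\right)\right) \left(-1194\right) = \left(-221 + 303\right) \left(-1194\right) = 82 \left(-1194\right) = -97908$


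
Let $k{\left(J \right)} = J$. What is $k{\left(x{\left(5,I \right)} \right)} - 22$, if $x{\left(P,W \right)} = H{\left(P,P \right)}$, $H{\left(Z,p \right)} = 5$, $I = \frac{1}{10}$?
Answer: $-17$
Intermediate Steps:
$I = \frac{1}{10} \approx 0.1$
$x{\left(P,W \right)} = 5$
$k{\left(x{\left(5,I \right)} \right)} - 22 = 5 - 22 = -17$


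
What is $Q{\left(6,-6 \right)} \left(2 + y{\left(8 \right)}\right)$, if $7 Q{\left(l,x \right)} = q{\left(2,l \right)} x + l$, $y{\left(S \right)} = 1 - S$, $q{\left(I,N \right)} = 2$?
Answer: $\frac{30}{7} \approx 4.2857$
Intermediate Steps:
$Q{\left(l,x \right)} = \frac{l}{7} + \frac{2 x}{7}$ ($Q{\left(l,x \right)} = \frac{2 x + l}{7} = \frac{l + 2 x}{7} = \frac{l}{7} + \frac{2 x}{7}$)
$Q{\left(6,-6 \right)} \left(2 + y{\left(8 \right)}\right) = \left(\frac{1}{7} \cdot 6 + \frac{2}{7} \left(-6\right)\right) \left(2 + \left(1 - 8\right)\right) = \left(\frac{6}{7} - \frac{12}{7}\right) \left(2 + \left(1 - 8\right)\right) = - \frac{6 \left(2 - 7\right)}{7} = \left(- \frac{6}{7}\right) \left(-5\right) = \frac{30}{7}$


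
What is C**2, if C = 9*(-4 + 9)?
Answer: 2025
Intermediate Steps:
C = 45 (C = 9*5 = 45)
C**2 = 45**2 = 2025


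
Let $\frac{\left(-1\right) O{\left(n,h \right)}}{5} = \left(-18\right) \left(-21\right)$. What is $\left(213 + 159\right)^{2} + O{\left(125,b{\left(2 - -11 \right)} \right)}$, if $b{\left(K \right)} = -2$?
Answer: $136494$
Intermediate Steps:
$O{\left(n,h \right)} = -1890$ ($O{\left(n,h \right)} = - 5 \left(\left(-18\right) \left(-21\right)\right) = \left(-5\right) 378 = -1890$)
$\left(213 + 159\right)^{2} + O{\left(125,b{\left(2 - -11 \right)} \right)} = \left(213 + 159\right)^{2} - 1890 = 372^{2} - 1890 = 138384 - 1890 = 136494$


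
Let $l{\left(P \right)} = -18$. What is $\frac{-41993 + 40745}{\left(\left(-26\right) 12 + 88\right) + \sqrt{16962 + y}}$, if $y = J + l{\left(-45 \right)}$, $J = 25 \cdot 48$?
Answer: $\frac{96}{11} + \frac{108 \sqrt{14}}{77} \approx 13.975$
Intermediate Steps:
$J = 1200$
$y = 1182$ ($y = 1200 - 18 = 1182$)
$\frac{-41993 + 40745}{\left(\left(-26\right) 12 + 88\right) + \sqrt{16962 + y}} = \frac{-41993 + 40745}{\left(\left(-26\right) 12 + 88\right) + \sqrt{16962 + 1182}} = - \frac{1248}{\left(-312 + 88\right) + \sqrt{18144}} = - \frac{1248}{-224 + 36 \sqrt{14}}$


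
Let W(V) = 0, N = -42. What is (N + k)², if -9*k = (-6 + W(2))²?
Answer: 2116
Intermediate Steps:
k = -4 (k = -(-6 + 0)²/9 = -⅑*(-6)² = -⅑*36 = -4)
(N + k)² = (-42 - 4)² = (-46)² = 2116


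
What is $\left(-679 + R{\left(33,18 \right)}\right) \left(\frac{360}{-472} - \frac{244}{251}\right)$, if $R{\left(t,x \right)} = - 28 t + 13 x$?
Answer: $\frac{35170979}{14809} \approx 2375.0$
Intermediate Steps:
$\left(-679 + R{\left(33,18 \right)}\right) \left(\frac{360}{-472} - \frac{244}{251}\right) = \left(-679 + \left(\left(-28\right) 33 + 13 \cdot 18\right)\right) \left(\frac{360}{-472} - \frac{244}{251}\right) = \left(-679 + \left(-924 + 234\right)\right) \left(360 \left(- \frac{1}{472}\right) - \frac{244}{251}\right) = \left(-679 - 690\right) \left(- \frac{45}{59} - \frac{244}{251}\right) = \left(-1369\right) \left(- \frac{25691}{14809}\right) = \frac{35170979}{14809}$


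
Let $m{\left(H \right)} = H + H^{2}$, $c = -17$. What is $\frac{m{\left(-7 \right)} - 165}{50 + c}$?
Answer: $- \frac{41}{11} \approx -3.7273$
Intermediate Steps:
$\frac{m{\left(-7 \right)} - 165}{50 + c} = \frac{- 7 \left(1 - 7\right) - 165}{50 - 17} = \frac{\left(-7\right) \left(-6\right) - 165}{33} = \left(42 - 165\right) \frac{1}{33} = \left(-123\right) \frac{1}{33} = - \frac{41}{11}$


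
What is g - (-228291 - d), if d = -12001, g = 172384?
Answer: 388674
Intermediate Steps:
g - (-228291 - d) = 172384 - (-228291 - 1*(-12001)) = 172384 - (-228291 + 12001) = 172384 - 1*(-216290) = 172384 + 216290 = 388674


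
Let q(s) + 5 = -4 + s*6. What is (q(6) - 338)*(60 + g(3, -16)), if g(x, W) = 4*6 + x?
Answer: -27057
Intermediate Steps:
g(x, W) = 24 + x
q(s) = -9 + 6*s (q(s) = -5 + (-4 + s*6) = -5 + (-4 + 6*s) = -9 + 6*s)
(q(6) - 338)*(60 + g(3, -16)) = ((-9 + 6*6) - 338)*(60 + (24 + 3)) = ((-9 + 36) - 338)*(60 + 27) = (27 - 338)*87 = -311*87 = -27057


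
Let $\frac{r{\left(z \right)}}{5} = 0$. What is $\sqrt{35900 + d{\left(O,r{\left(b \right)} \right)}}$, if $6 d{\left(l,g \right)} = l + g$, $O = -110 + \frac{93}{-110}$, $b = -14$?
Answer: $\frac{\sqrt{3907498155}}{330} \approx 189.42$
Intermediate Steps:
$r{\left(z \right)} = 0$ ($r{\left(z \right)} = 5 \cdot 0 = 0$)
$O = - \frac{12193}{110}$ ($O = -110 + 93 \left(- \frac{1}{110}\right) = -110 - \frac{93}{110} = - \frac{12193}{110} \approx -110.85$)
$d{\left(l,g \right)} = \frac{g}{6} + \frac{l}{6}$ ($d{\left(l,g \right)} = \frac{l + g}{6} = \frac{g + l}{6} = \frac{g}{6} + \frac{l}{6}$)
$\sqrt{35900 + d{\left(O,r{\left(b \right)} \right)}} = \sqrt{35900 + \left(\frac{1}{6} \cdot 0 + \frac{1}{6} \left(- \frac{12193}{110}\right)\right)} = \sqrt{35900 + \left(0 - \frac{12193}{660}\right)} = \sqrt{35900 - \frac{12193}{660}} = \sqrt{\frac{23681807}{660}} = \frac{\sqrt{3907498155}}{330}$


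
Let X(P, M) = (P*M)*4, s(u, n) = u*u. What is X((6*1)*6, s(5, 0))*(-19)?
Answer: -68400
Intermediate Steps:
s(u, n) = u²
X(P, M) = 4*M*P (X(P, M) = (M*P)*4 = 4*M*P)
X((6*1)*6, s(5, 0))*(-19) = (4*5²*((6*1)*6))*(-19) = (4*25*(6*6))*(-19) = (4*25*36)*(-19) = 3600*(-19) = -68400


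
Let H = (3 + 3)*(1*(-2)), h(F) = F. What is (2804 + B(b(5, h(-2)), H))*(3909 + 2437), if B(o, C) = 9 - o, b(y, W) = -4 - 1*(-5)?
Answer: 17844952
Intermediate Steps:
b(y, W) = 1 (b(y, W) = -4 + 5 = 1)
H = -12 (H = 6*(-2) = -12)
(2804 + B(b(5, h(-2)), H))*(3909 + 2437) = (2804 + (9 - 1*1))*(3909 + 2437) = (2804 + (9 - 1))*6346 = (2804 + 8)*6346 = 2812*6346 = 17844952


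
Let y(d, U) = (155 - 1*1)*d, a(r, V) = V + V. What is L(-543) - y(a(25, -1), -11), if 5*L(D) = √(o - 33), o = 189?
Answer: 308 + 2*√39/5 ≈ 310.50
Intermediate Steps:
a(r, V) = 2*V
L(D) = 2*√39/5 (L(D) = √(189 - 33)/5 = √156/5 = (2*√39)/5 = 2*√39/5)
y(d, U) = 154*d (y(d, U) = (155 - 1)*d = 154*d)
L(-543) - y(a(25, -1), -11) = 2*√39/5 - 154*2*(-1) = 2*√39/5 - 154*(-2) = 2*√39/5 - 1*(-308) = 2*√39/5 + 308 = 308 + 2*√39/5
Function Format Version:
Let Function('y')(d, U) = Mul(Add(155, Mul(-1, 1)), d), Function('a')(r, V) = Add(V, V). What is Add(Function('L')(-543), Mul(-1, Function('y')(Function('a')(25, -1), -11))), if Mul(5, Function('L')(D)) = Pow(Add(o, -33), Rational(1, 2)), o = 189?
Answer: Add(308, Mul(Rational(2, 5), Pow(39, Rational(1, 2)))) ≈ 310.50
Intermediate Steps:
Function('a')(r, V) = Mul(2, V)
Function('L')(D) = Mul(Rational(2, 5), Pow(39, Rational(1, 2))) (Function('L')(D) = Mul(Rational(1, 5), Pow(Add(189, -33), Rational(1, 2))) = Mul(Rational(1, 5), Pow(156, Rational(1, 2))) = Mul(Rational(1, 5), Mul(2, Pow(39, Rational(1, 2)))) = Mul(Rational(2, 5), Pow(39, Rational(1, 2))))
Function('y')(d, U) = Mul(154, d) (Function('y')(d, U) = Mul(Add(155, -1), d) = Mul(154, d))
Add(Function('L')(-543), Mul(-1, Function('y')(Function('a')(25, -1), -11))) = Add(Mul(Rational(2, 5), Pow(39, Rational(1, 2))), Mul(-1, Mul(154, Mul(2, -1)))) = Add(Mul(Rational(2, 5), Pow(39, Rational(1, 2))), Mul(-1, Mul(154, -2))) = Add(Mul(Rational(2, 5), Pow(39, Rational(1, 2))), Mul(-1, -308)) = Add(Mul(Rational(2, 5), Pow(39, Rational(1, 2))), 308) = Add(308, Mul(Rational(2, 5), Pow(39, Rational(1, 2))))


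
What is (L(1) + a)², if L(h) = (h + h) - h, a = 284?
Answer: 81225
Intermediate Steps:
L(h) = h (L(h) = 2*h - h = h)
(L(1) + a)² = (1 + 284)² = 285² = 81225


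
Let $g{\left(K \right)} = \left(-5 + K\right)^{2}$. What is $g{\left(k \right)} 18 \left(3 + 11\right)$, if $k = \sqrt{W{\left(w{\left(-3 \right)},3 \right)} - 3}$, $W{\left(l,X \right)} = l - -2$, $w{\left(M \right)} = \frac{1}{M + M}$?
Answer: $6006 - 420 i \sqrt{42} \approx 6006.0 - 2721.9 i$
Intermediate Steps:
$w{\left(M \right)} = \frac{1}{2 M}$
$W{\left(l,X \right)} = 2 + l$ ($W{\left(l,X \right)} = l + 2 = 2 + l$)
$k = \frac{i \sqrt{42}}{6}$ ($k = \sqrt{\left(2 + \frac{1}{2 \left(-3\right)}\right) - 3} = \sqrt{\left(2 + \frac{1}{2} \left(- \frac{1}{3}\right)\right) - 3} = \sqrt{\left(2 - \frac{1}{6}\right) - 3} = \sqrt{\frac{11}{6} - 3} = \sqrt{- \frac{7}{6}} = \frac{i \sqrt{42}}{6} \approx 1.0801 i$)
$g{\left(k \right)} 18 \left(3 + 11\right) = \left(-5 + \frac{i \sqrt{42}}{6}\right)^{2} \cdot 18 \left(3 + 11\right) = 18 \left(-5 + \frac{i \sqrt{42}}{6}\right)^{2} \cdot 14 = 252 \left(-5 + \frac{i \sqrt{42}}{6}\right)^{2}$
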